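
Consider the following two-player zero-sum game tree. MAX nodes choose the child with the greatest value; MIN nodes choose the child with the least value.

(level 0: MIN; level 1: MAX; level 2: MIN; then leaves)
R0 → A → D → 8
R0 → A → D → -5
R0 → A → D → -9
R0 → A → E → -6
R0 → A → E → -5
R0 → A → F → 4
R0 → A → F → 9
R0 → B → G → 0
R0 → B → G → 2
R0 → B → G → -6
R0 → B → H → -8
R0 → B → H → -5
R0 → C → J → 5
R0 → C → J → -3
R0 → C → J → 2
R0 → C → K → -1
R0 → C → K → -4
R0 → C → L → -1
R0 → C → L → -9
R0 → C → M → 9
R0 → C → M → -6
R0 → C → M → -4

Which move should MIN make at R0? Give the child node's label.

B

D (MIN): min(8, -5, -9) = -9
E (MIN): min(-6, -5) = -6
F (MIN): min(4, 9) = 4
A (MAX): max(-9, -6, 4) = 4
G (MIN): min(0, 2, -6) = -6
H (MIN): min(-8, -5) = -8
B (MAX): max(-6, -8) = -6
J (MIN): min(5, -3, 2) = -3
K (MIN): min(-1, -4) = -4
L (MIN): min(-1, -9) = -9
M (MIN): min(9, -6, -4) = -6
C (MAX): max(-3, -4, -9, -6) = -3
R0 (MIN): min(4, -6, -3) = -6
MIN at R0 wants the lowest of {A=4, B=-6, C=-3}, so chooses B.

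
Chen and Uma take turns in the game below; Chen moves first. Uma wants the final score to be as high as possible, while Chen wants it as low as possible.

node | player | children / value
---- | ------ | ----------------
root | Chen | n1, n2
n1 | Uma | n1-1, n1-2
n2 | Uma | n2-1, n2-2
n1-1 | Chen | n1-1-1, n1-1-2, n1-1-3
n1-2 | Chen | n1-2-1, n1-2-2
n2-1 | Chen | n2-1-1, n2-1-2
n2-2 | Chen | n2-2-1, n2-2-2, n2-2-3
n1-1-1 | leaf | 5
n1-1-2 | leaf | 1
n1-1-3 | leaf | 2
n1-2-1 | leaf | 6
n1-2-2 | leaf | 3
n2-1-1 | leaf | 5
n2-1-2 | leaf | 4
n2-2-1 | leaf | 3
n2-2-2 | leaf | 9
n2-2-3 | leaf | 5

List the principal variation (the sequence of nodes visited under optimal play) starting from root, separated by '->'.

root -> n1 -> n1-2 -> n1-2-2

n1-1 (Chen): min(5, 1, 2) = 1
n1-2 (Chen): min(6, 3) = 3
n1 (Uma): max(1, 3) = 3
n2-1 (Chen): min(5, 4) = 4
n2-2 (Chen): min(3, 9, 5) = 3
n2 (Uma): max(4, 3) = 4
root (Chen): min(3, 4) = 3
At root, Chen picks n1 (lowest: 3).
At n1, Uma picks n1-2 (highest: 3).
At n1-2, Chen picks n1-2-2 (lowest: 3).
Terminal value 3.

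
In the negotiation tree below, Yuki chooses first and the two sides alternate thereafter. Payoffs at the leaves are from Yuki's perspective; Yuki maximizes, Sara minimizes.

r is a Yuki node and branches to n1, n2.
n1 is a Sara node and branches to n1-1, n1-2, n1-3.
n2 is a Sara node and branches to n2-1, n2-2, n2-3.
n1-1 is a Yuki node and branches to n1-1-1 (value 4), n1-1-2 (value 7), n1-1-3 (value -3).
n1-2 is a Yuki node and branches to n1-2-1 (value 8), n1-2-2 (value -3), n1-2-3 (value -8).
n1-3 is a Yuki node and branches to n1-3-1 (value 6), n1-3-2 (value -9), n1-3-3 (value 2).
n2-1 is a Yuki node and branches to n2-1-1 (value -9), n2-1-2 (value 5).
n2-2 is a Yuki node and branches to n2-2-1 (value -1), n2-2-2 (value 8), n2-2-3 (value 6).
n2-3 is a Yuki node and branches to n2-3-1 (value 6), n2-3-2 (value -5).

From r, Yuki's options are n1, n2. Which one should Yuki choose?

n1

n1-1 (Yuki): max(4, 7, -3) = 7
n1-2 (Yuki): max(8, -3, -8) = 8
n1-3 (Yuki): max(6, -9, 2) = 6
n1 (Sara): min(7, 8, 6) = 6
n2-1 (Yuki): max(-9, 5) = 5
n2-2 (Yuki): max(-1, 8, 6) = 8
n2-3 (Yuki): max(6, -5) = 6
n2 (Sara): min(5, 8, 6) = 5
r (Yuki): max(6, 5) = 6
Yuki at r wants the highest of {n1=6, n2=5}, so chooses n1.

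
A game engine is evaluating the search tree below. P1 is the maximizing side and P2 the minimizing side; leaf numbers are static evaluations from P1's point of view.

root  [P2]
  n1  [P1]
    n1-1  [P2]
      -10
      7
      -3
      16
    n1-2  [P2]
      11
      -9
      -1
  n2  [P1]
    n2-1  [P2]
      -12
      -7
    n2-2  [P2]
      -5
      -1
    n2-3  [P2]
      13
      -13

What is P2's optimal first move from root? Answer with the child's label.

n1

n1-1 (P2): min(-10, 7, -3, 16) = -10
n1-2 (P2): min(11, -9, -1) = -9
n1 (P1): max(-10, -9) = -9
n2-1 (P2): min(-12, -7) = -12
n2-2 (P2): min(-5, -1) = -5
n2-3 (P2): min(13, -13) = -13
n2 (P1): max(-12, -5, -13) = -5
root (P2): min(-9, -5) = -9
P2 at root wants the lowest of {n1=-9, n2=-5}, so chooses n1.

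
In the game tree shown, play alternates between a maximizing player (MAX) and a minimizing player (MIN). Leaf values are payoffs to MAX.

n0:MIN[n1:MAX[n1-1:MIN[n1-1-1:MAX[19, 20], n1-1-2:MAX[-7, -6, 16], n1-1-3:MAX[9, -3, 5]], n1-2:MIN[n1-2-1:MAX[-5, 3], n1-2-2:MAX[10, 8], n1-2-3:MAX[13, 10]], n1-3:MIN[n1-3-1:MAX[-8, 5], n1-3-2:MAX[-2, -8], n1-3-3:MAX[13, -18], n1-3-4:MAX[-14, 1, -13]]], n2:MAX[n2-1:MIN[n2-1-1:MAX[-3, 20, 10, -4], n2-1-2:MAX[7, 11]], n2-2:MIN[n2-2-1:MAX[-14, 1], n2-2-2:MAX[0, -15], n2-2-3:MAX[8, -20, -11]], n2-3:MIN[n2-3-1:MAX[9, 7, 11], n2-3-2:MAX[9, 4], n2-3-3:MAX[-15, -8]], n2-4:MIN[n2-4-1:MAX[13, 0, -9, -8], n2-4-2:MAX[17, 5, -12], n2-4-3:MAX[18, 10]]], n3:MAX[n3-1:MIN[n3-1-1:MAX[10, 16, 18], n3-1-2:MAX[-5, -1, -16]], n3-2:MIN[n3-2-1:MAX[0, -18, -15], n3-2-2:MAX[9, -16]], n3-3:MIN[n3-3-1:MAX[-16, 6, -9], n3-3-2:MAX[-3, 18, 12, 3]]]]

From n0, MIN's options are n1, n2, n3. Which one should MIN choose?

n3

n1-1-1 (MAX): max(19, 20) = 20
n1-1-2 (MAX): max(-7, -6, 16) = 16
n1-1-3 (MAX): max(9, -3, 5) = 9
n1-1 (MIN): min(20, 16, 9) = 9
n1-2-1 (MAX): max(-5, 3) = 3
n1-2-2 (MAX): max(10, 8) = 10
n1-2-3 (MAX): max(13, 10) = 13
n1-2 (MIN): min(3, 10, 13) = 3
n1-3-1 (MAX): max(-8, 5) = 5
n1-3-2 (MAX): max(-2, -8) = -2
n1-3-3 (MAX): max(13, -18) = 13
n1-3-4 (MAX): max(-14, 1, -13) = 1
n1-3 (MIN): min(5, -2, 13, 1) = -2
n1 (MAX): max(9, 3, -2) = 9
n2-1-1 (MAX): max(-3, 20, 10, -4) = 20
n2-1-2 (MAX): max(7, 11) = 11
n2-1 (MIN): min(20, 11) = 11
n2-2-1 (MAX): max(-14, 1) = 1
n2-2-2 (MAX): max(0, -15) = 0
n2-2-3 (MAX): max(8, -20, -11) = 8
n2-2 (MIN): min(1, 0, 8) = 0
n2-3-1 (MAX): max(9, 7, 11) = 11
n2-3-2 (MAX): max(9, 4) = 9
n2-3-3 (MAX): max(-15, -8) = -8
n2-3 (MIN): min(11, 9, -8) = -8
n2-4-1 (MAX): max(13, 0, -9, -8) = 13
n2-4-2 (MAX): max(17, 5, -12) = 17
n2-4-3 (MAX): max(18, 10) = 18
n2-4 (MIN): min(13, 17, 18) = 13
n2 (MAX): max(11, 0, -8, 13) = 13
n3-1-1 (MAX): max(10, 16, 18) = 18
n3-1-2 (MAX): max(-5, -1, -16) = -1
n3-1 (MIN): min(18, -1) = -1
n3-2-1 (MAX): max(0, -18, -15) = 0
n3-2-2 (MAX): max(9, -16) = 9
n3-2 (MIN): min(0, 9) = 0
n3-3-1 (MAX): max(-16, 6, -9) = 6
n3-3-2 (MAX): max(-3, 18, 12, 3) = 18
n3-3 (MIN): min(6, 18) = 6
n3 (MAX): max(-1, 0, 6) = 6
n0 (MIN): min(9, 13, 6) = 6
MIN at n0 wants the lowest of {n1=9, n2=13, n3=6}, so chooses n3.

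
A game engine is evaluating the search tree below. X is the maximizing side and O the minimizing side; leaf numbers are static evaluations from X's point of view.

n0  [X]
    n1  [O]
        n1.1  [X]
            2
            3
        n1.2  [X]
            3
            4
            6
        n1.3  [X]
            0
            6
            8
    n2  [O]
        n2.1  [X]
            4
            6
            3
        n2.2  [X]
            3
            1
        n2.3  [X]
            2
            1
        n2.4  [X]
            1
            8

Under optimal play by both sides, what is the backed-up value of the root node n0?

3

n1.1 (X): max(2, 3) = 3
n1.2 (X): max(3, 4, 6) = 6
n1.3 (X): max(0, 6, 8) = 8
n1 (O): min(3, 6, 8) = 3
n2.1 (X): max(4, 6, 3) = 6
n2.2 (X): max(3, 1) = 3
n2.3 (X): max(2, 1) = 2
n2.4 (X): max(1, 8) = 8
n2 (O): min(6, 3, 2, 8) = 2
n0 (X): max(3, 2) = 3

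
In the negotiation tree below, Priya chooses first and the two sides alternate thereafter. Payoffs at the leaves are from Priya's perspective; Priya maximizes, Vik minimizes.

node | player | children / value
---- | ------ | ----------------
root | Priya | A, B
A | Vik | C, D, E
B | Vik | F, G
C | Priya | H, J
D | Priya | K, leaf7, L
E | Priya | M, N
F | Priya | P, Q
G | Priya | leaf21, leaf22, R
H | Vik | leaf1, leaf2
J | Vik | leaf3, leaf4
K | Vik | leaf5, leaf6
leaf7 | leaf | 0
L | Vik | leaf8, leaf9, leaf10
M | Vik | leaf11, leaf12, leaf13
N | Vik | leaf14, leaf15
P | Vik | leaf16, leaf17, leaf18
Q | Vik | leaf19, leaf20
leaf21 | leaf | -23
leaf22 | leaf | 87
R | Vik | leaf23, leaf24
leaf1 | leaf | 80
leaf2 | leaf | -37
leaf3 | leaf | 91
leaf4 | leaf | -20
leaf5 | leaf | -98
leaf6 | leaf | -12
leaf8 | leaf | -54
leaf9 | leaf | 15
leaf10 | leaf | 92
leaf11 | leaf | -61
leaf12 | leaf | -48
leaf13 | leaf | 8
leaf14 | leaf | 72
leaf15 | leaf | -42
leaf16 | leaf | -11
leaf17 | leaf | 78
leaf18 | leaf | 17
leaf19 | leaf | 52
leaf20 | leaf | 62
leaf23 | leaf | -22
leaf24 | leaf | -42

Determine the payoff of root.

52

H (Vik): min(80, -37) = -37
J (Vik): min(91, -20) = -20
C (Priya): max(-37, -20) = -20
K (Vik): min(-98, -12) = -98
L (Vik): min(-54, 15, 92) = -54
D (Priya): max(-98, 0, -54) = 0
M (Vik): min(-61, -48, 8) = -61
N (Vik): min(72, -42) = -42
E (Priya): max(-61, -42) = -42
A (Vik): min(-20, 0, -42) = -42
P (Vik): min(-11, 78, 17) = -11
Q (Vik): min(52, 62) = 52
F (Priya): max(-11, 52) = 52
R (Vik): min(-22, -42) = -42
G (Priya): max(-23, 87, -42) = 87
B (Vik): min(52, 87) = 52
root (Priya): max(-42, 52) = 52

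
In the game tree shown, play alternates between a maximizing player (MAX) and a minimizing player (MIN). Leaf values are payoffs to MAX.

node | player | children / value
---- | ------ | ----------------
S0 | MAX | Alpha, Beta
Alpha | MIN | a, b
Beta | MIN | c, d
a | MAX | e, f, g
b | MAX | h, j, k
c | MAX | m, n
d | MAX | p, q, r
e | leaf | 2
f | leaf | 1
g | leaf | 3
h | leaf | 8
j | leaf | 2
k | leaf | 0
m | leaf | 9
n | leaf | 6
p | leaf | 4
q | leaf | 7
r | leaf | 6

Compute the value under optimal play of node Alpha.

3

a (MAX): max(2, 1, 3) = 3
b (MAX): max(8, 2, 0) = 8
Alpha (MIN): min(3, 8) = 3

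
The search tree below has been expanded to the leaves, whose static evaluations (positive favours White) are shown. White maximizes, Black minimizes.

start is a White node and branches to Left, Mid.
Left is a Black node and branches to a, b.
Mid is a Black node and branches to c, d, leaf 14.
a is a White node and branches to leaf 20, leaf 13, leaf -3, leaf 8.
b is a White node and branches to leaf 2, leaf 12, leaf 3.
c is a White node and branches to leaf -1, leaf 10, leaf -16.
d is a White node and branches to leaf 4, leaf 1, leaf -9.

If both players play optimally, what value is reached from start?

a (White): max(20, 13, -3, 8) = 20
b (White): max(2, 12, 3) = 12
Left (Black): min(20, 12) = 12
c (White): max(-1, 10, -16) = 10
d (White): max(4, 1, -9) = 4
Mid (Black): min(10, 4, 14) = 4
start (White): max(12, 4) = 12

12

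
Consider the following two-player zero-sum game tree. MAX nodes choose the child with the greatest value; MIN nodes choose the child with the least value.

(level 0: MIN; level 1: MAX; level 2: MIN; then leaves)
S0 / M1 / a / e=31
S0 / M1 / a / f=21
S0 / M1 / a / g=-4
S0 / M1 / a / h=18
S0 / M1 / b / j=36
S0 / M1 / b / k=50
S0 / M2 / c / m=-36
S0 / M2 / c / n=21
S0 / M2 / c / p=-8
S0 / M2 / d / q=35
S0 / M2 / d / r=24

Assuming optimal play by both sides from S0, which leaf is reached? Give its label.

r

a (MIN): min(31, 21, -4, 18) = -4
b (MIN): min(36, 50) = 36
M1 (MAX): max(-4, 36) = 36
c (MIN): min(-36, 21, -8) = -36
d (MIN): min(35, 24) = 24
M2 (MAX): max(-36, 24) = 24
S0 (MIN): min(36, 24) = 24
At S0, MIN picks M2 (lowest: 24).
At M2, MAX picks d (highest: 24).
At d, MIN picks r (lowest: 24).
Terminal value 24.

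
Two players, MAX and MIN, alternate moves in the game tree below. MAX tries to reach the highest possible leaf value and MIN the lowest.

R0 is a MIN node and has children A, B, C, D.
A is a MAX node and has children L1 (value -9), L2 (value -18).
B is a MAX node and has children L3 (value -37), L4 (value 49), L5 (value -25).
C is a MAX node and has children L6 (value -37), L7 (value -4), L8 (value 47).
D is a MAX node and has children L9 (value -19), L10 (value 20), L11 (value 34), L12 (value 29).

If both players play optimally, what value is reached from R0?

A (MAX): max(-9, -18) = -9
B (MAX): max(-37, 49, -25) = 49
C (MAX): max(-37, -4, 47) = 47
D (MAX): max(-19, 20, 34, 29) = 34
R0 (MIN): min(-9, 49, 47, 34) = -9

-9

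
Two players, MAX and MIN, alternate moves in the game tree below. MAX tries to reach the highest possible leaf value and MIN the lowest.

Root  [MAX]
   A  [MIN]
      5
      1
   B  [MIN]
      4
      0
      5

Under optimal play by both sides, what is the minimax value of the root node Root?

A (MIN): min(5, 1) = 1
B (MIN): min(4, 0, 5) = 0
Root (MAX): max(1, 0) = 1

1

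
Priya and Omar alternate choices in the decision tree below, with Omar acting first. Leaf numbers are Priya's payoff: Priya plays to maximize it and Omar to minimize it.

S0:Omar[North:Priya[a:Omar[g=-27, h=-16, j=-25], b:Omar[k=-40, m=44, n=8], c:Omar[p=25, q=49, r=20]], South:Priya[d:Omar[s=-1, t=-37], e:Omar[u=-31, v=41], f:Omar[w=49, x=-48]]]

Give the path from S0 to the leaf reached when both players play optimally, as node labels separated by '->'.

S0 -> South -> e -> u

a (Omar): min(-27, -16, -25) = -27
b (Omar): min(-40, 44, 8) = -40
c (Omar): min(25, 49, 20) = 20
North (Priya): max(-27, -40, 20) = 20
d (Omar): min(-1, -37) = -37
e (Omar): min(-31, 41) = -31
f (Omar): min(49, -48) = -48
South (Priya): max(-37, -31, -48) = -31
S0 (Omar): min(20, -31) = -31
At S0, Omar picks South (lowest: -31).
At South, Priya picks e (highest: -31).
At e, Omar picks u (lowest: -31).
Terminal value -31.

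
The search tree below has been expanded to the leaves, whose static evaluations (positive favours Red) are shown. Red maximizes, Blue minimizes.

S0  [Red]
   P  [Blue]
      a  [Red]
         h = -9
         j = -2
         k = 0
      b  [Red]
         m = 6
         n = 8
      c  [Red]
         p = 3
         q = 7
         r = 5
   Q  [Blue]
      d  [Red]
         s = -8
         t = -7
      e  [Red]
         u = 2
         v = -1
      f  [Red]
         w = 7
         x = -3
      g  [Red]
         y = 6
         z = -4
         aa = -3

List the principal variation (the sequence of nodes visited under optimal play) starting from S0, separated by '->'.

S0 -> P -> a -> k

a (Red): max(-9, -2, 0) = 0
b (Red): max(6, 8) = 8
c (Red): max(3, 7, 5) = 7
P (Blue): min(0, 8, 7) = 0
d (Red): max(-8, -7) = -7
e (Red): max(2, -1) = 2
f (Red): max(7, -3) = 7
g (Red): max(6, -4, -3) = 6
Q (Blue): min(-7, 2, 7, 6) = -7
S0 (Red): max(0, -7) = 0
At S0, Red picks P (highest: 0).
At P, Blue picks a (lowest: 0).
At a, Red picks k (highest: 0).
Terminal value 0.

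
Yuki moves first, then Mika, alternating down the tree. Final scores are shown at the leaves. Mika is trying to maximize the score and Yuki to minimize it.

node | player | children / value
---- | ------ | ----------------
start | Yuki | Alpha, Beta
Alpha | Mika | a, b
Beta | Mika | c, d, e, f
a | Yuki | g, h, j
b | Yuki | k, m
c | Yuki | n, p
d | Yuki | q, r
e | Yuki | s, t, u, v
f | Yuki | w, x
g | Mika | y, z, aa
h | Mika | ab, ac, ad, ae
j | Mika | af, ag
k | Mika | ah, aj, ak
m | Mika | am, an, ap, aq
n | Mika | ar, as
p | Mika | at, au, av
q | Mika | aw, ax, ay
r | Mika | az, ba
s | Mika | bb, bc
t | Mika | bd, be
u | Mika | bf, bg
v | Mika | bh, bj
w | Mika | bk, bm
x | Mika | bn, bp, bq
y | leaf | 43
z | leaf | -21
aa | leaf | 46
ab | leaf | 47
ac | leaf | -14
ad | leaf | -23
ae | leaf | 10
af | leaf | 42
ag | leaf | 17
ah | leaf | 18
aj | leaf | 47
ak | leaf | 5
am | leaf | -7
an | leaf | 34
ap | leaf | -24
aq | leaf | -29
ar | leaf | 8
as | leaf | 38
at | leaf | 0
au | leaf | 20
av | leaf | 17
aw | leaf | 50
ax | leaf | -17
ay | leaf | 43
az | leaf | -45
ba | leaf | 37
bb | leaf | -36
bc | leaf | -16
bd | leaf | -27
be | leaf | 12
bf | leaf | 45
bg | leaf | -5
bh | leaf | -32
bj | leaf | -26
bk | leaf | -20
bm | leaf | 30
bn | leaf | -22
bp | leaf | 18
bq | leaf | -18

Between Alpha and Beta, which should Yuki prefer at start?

Beta

g (Mika): max(43, -21, 46) = 46
h (Mika): max(47, -14, -23, 10) = 47
j (Mika): max(42, 17) = 42
a (Yuki): min(46, 47, 42) = 42
k (Mika): max(18, 47, 5) = 47
m (Mika): max(-7, 34, -24, -29) = 34
b (Yuki): min(47, 34) = 34
Alpha (Mika): max(42, 34) = 42
n (Mika): max(8, 38) = 38
p (Mika): max(0, 20, 17) = 20
c (Yuki): min(38, 20) = 20
q (Mika): max(50, -17, 43) = 50
r (Mika): max(-45, 37) = 37
d (Yuki): min(50, 37) = 37
s (Mika): max(-36, -16) = -16
t (Mika): max(-27, 12) = 12
u (Mika): max(45, -5) = 45
v (Mika): max(-32, -26) = -26
e (Yuki): min(-16, 12, 45, -26) = -26
w (Mika): max(-20, 30) = 30
x (Mika): max(-22, 18, -18) = 18
f (Yuki): min(30, 18) = 18
Beta (Mika): max(20, 37, -26, 18) = 37
Yuki prefers the lower value; Alpha=42, Beta=37. Beta is better since 37 < 42.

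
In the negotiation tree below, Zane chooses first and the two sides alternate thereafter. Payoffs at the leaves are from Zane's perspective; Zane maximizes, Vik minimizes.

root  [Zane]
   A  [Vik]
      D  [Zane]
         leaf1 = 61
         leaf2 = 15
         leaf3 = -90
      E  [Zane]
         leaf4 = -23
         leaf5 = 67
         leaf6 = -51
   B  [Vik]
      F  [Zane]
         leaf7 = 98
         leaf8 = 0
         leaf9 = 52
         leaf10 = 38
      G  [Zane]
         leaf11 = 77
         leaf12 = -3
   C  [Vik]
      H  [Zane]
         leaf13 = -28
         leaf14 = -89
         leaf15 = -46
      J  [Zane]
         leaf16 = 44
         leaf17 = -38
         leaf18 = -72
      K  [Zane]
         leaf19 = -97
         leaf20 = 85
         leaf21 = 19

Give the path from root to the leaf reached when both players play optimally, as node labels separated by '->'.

D (Zane): max(61, 15, -90) = 61
E (Zane): max(-23, 67, -51) = 67
A (Vik): min(61, 67) = 61
F (Zane): max(98, 0, 52, 38) = 98
G (Zane): max(77, -3) = 77
B (Vik): min(98, 77) = 77
H (Zane): max(-28, -89, -46) = -28
J (Zane): max(44, -38, -72) = 44
K (Zane): max(-97, 85, 19) = 85
C (Vik): min(-28, 44, 85) = -28
root (Zane): max(61, 77, -28) = 77
At root, Zane picks B (highest: 77).
At B, Vik picks G (lowest: 77).
At G, Zane picks leaf11 (highest: 77).
Terminal value 77.

root -> B -> G -> leaf11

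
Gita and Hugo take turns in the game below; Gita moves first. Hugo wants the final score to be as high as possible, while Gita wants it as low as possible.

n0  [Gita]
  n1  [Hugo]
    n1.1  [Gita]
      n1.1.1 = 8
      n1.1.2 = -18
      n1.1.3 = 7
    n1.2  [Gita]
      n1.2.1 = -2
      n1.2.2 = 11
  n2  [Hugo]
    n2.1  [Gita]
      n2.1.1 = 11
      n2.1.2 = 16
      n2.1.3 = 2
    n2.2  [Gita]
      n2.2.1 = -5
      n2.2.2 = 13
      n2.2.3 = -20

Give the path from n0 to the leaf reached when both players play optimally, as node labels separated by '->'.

n1.1 (Gita): min(8, -18, 7) = -18
n1.2 (Gita): min(-2, 11) = -2
n1 (Hugo): max(-18, -2) = -2
n2.1 (Gita): min(11, 16, 2) = 2
n2.2 (Gita): min(-5, 13, -20) = -20
n2 (Hugo): max(2, -20) = 2
n0 (Gita): min(-2, 2) = -2
At n0, Gita picks n1 (lowest: -2).
At n1, Hugo picks n1.2 (highest: -2).
At n1.2, Gita picks n1.2.1 (lowest: -2).
Terminal value -2.

n0 -> n1 -> n1.2 -> n1.2.1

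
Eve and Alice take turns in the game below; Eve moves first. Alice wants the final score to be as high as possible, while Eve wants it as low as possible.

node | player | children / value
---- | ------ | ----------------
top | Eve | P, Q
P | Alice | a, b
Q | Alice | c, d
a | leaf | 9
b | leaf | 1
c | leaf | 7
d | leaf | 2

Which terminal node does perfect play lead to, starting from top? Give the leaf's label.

P (Alice): max(9, 1) = 9
Q (Alice): max(7, 2) = 7
top (Eve): min(9, 7) = 7
At top, Eve picks Q (lowest: 7).
At Q, Alice picks c (highest: 7).
Terminal value 7.

c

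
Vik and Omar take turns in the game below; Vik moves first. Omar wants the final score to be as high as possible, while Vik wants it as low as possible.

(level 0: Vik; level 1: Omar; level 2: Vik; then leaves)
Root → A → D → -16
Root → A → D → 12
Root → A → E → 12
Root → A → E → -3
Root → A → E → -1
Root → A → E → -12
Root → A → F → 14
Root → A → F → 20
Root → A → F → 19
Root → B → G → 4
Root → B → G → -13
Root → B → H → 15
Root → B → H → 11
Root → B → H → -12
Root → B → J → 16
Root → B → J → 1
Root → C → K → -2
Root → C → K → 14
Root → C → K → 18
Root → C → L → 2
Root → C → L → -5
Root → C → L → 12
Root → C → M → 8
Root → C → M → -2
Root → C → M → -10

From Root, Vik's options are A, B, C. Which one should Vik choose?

C

D (Vik): min(-16, 12) = -16
E (Vik): min(12, -3, -1, -12) = -12
F (Vik): min(14, 20, 19) = 14
A (Omar): max(-16, -12, 14) = 14
G (Vik): min(4, -13) = -13
H (Vik): min(15, 11, -12) = -12
J (Vik): min(16, 1) = 1
B (Omar): max(-13, -12, 1) = 1
K (Vik): min(-2, 14, 18) = -2
L (Vik): min(2, -5, 12) = -5
M (Vik): min(8, -2, -10) = -10
C (Omar): max(-2, -5, -10) = -2
Root (Vik): min(14, 1, -2) = -2
Vik at Root wants the lowest of {A=14, B=1, C=-2}, so chooses C.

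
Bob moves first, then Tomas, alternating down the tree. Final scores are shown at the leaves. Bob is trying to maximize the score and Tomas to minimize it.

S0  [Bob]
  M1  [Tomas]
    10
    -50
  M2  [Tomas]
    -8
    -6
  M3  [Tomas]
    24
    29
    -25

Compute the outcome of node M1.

-50

M1 (Tomas): min(10, -50) = -50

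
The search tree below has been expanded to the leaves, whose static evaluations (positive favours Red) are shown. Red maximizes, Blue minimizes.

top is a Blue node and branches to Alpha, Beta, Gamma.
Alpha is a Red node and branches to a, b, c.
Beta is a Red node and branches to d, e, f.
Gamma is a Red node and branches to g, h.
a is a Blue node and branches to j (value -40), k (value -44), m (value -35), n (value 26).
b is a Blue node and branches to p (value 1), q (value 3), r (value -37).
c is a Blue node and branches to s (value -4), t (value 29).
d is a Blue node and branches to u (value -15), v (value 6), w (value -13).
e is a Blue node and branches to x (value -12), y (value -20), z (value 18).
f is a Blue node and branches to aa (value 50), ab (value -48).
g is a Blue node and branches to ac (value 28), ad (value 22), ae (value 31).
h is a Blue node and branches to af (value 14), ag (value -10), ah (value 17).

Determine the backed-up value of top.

a (Blue): min(-40, -44, -35, 26) = -44
b (Blue): min(1, 3, -37) = -37
c (Blue): min(-4, 29) = -4
Alpha (Red): max(-44, -37, -4) = -4
d (Blue): min(-15, 6, -13) = -15
e (Blue): min(-12, -20, 18) = -20
f (Blue): min(50, -48) = -48
Beta (Red): max(-15, -20, -48) = -15
g (Blue): min(28, 22, 31) = 22
h (Blue): min(14, -10, 17) = -10
Gamma (Red): max(22, -10) = 22
top (Blue): min(-4, -15, 22) = -15

-15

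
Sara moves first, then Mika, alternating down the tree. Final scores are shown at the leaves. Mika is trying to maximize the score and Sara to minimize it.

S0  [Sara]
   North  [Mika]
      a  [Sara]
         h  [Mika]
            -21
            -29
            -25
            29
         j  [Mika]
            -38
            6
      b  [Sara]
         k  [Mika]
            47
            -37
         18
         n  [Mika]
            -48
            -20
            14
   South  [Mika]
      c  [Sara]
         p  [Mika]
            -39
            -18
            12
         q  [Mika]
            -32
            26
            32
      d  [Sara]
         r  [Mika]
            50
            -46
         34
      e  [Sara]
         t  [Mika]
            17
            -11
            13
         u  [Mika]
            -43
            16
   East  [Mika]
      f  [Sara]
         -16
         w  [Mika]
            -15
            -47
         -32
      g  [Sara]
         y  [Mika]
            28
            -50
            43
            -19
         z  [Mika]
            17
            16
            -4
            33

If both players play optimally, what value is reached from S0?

h (Mika): max(-21, -29, -25, 29) = 29
j (Mika): max(-38, 6) = 6
a (Sara): min(29, 6) = 6
k (Mika): max(47, -37) = 47
n (Mika): max(-48, -20, 14) = 14
b (Sara): min(47, 18, 14) = 14
North (Mika): max(6, 14) = 14
p (Mika): max(-39, -18, 12) = 12
q (Mika): max(-32, 26, 32) = 32
c (Sara): min(12, 32) = 12
r (Mika): max(50, -46) = 50
d (Sara): min(50, 34) = 34
t (Mika): max(17, -11, 13) = 17
u (Mika): max(-43, 16) = 16
e (Sara): min(17, 16) = 16
South (Mika): max(12, 34, 16) = 34
w (Mika): max(-15, -47) = -15
f (Sara): min(-16, -15, -32) = -32
y (Mika): max(28, -50, 43, -19) = 43
z (Mika): max(17, 16, -4, 33) = 33
g (Sara): min(43, 33) = 33
East (Mika): max(-32, 33) = 33
S0 (Sara): min(14, 34, 33) = 14

14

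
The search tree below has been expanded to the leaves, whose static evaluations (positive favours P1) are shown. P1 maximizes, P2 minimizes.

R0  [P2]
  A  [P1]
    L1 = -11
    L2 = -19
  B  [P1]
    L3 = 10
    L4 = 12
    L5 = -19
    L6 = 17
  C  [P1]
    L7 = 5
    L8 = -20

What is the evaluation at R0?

-11

A (P1): max(-11, -19) = -11
B (P1): max(10, 12, -19, 17) = 17
C (P1): max(5, -20) = 5
R0 (P2): min(-11, 17, 5) = -11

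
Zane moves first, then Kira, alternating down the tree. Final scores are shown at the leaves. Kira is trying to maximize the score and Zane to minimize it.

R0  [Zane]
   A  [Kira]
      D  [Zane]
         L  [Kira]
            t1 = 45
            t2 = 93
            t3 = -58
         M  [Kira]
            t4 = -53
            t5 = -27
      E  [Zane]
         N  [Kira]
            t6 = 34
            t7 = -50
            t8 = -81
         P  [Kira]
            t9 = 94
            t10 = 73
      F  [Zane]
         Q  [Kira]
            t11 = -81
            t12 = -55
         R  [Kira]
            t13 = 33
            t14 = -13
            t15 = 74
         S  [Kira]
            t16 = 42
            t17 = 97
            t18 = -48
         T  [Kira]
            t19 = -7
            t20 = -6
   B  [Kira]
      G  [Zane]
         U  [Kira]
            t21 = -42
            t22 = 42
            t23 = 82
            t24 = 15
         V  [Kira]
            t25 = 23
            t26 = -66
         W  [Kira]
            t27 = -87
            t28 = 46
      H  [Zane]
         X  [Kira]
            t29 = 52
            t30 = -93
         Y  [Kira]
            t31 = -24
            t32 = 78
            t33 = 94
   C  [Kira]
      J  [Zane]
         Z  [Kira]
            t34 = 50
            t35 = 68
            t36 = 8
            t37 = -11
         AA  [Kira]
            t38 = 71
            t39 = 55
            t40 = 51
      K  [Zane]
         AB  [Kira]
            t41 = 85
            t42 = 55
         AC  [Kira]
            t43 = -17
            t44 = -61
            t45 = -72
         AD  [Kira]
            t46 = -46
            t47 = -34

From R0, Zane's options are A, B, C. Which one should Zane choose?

L (Kira): max(45, 93, -58) = 93
M (Kira): max(-53, -27) = -27
D (Zane): min(93, -27) = -27
N (Kira): max(34, -50, -81) = 34
P (Kira): max(94, 73) = 94
E (Zane): min(34, 94) = 34
Q (Kira): max(-81, -55) = -55
R (Kira): max(33, -13, 74) = 74
S (Kira): max(42, 97, -48) = 97
T (Kira): max(-7, -6) = -6
F (Zane): min(-55, 74, 97, -6) = -55
A (Kira): max(-27, 34, -55) = 34
U (Kira): max(-42, 42, 82, 15) = 82
V (Kira): max(23, -66) = 23
W (Kira): max(-87, 46) = 46
G (Zane): min(82, 23, 46) = 23
X (Kira): max(52, -93) = 52
Y (Kira): max(-24, 78, 94) = 94
H (Zane): min(52, 94) = 52
B (Kira): max(23, 52) = 52
Z (Kira): max(50, 68, 8, -11) = 68
AA (Kira): max(71, 55, 51) = 71
J (Zane): min(68, 71) = 68
AB (Kira): max(85, 55) = 85
AC (Kira): max(-17, -61, -72) = -17
AD (Kira): max(-46, -34) = -34
K (Zane): min(85, -17, -34) = -34
C (Kira): max(68, -34) = 68
R0 (Zane): min(34, 52, 68) = 34
Zane at R0 wants the lowest of {A=34, B=52, C=68}, so chooses A.

A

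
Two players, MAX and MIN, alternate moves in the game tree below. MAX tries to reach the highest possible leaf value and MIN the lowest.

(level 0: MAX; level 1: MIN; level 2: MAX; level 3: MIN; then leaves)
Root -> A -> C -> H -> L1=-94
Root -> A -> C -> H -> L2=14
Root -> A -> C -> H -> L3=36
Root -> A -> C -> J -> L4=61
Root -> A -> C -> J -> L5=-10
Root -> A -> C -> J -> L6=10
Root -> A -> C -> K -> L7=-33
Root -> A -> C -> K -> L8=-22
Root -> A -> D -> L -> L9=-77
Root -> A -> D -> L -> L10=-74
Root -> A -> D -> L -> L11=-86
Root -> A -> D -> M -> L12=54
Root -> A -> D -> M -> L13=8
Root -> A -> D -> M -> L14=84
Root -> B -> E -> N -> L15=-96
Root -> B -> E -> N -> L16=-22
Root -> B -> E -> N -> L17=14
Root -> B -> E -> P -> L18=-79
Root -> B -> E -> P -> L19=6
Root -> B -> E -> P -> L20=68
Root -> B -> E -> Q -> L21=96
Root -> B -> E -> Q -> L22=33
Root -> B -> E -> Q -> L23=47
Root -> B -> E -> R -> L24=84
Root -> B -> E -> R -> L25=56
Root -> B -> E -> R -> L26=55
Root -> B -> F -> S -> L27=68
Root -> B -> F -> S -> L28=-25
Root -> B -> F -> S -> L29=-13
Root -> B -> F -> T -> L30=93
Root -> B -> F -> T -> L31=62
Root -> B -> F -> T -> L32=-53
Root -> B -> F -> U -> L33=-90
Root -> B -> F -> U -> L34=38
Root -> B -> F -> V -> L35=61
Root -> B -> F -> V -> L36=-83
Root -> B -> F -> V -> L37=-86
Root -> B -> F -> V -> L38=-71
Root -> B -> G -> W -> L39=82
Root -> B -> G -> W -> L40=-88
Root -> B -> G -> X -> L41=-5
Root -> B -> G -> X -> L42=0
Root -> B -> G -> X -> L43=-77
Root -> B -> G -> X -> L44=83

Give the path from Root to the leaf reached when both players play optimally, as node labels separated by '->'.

H (MIN): min(-94, 14, 36) = -94
J (MIN): min(61, -10, 10) = -10
K (MIN): min(-33, -22) = -33
C (MAX): max(-94, -10, -33) = -10
L (MIN): min(-77, -74, -86) = -86
M (MIN): min(54, 8, 84) = 8
D (MAX): max(-86, 8) = 8
A (MIN): min(-10, 8) = -10
N (MIN): min(-96, -22, 14) = -96
P (MIN): min(-79, 6, 68) = -79
Q (MIN): min(96, 33, 47) = 33
R (MIN): min(84, 56, 55) = 55
E (MAX): max(-96, -79, 33, 55) = 55
S (MIN): min(68, -25, -13) = -25
T (MIN): min(93, 62, -53) = -53
U (MIN): min(-90, 38) = -90
V (MIN): min(61, -83, -86, -71) = -86
F (MAX): max(-25, -53, -90, -86) = -25
W (MIN): min(82, -88) = -88
X (MIN): min(-5, 0, -77, 83) = -77
G (MAX): max(-88, -77) = -77
B (MIN): min(55, -25, -77) = -77
Root (MAX): max(-10, -77) = -10
At Root, MAX picks A (highest: -10).
At A, MIN picks C (lowest: -10).
At C, MAX picks J (highest: -10).
At J, MIN picks L5 (lowest: -10).
Terminal value -10.

Root -> A -> C -> J -> L5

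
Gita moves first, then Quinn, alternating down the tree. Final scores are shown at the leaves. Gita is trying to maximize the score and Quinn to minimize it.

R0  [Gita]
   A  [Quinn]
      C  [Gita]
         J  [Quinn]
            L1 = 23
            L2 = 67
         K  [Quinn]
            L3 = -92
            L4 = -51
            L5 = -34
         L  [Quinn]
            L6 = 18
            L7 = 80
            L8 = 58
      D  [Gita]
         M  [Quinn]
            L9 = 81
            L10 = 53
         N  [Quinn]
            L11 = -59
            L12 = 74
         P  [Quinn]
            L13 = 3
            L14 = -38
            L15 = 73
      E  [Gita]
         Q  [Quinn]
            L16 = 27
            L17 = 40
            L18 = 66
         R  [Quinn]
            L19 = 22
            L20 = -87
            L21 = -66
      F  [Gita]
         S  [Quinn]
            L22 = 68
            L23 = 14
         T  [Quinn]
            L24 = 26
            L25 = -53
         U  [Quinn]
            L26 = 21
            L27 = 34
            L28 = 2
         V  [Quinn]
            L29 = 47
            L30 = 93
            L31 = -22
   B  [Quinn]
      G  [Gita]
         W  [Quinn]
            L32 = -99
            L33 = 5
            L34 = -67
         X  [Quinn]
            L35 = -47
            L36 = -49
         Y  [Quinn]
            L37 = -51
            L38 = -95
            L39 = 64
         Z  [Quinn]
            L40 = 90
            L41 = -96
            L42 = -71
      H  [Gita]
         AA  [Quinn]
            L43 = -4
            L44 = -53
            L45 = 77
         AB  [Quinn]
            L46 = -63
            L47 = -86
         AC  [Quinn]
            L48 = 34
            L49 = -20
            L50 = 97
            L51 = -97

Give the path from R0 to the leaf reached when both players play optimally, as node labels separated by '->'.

J (Quinn): min(23, 67) = 23
K (Quinn): min(-92, -51, -34) = -92
L (Quinn): min(18, 80, 58) = 18
C (Gita): max(23, -92, 18) = 23
M (Quinn): min(81, 53) = 53
N (Quinn): min(-59, 74) = -59
P (Quinn): min(3, -38, 73) = -38
D (Gita): max(53, -59, -38) = 53
Q (Quinn): min(27, 40, 66) = 27
R (Quinn): min(22, -87, -66) = -87
E (Gita): max(27, -87) = 27
S (Quinn): min(68, 14) = 14
T (Quinn): min(26, -53) = -53
U (Quinn): min(21, 34, 2) = 2
V (Quinn): min(47, 93, -22) = -22
F (Gita): max(14, -53, 2, -22) = 14
A (Quinn): min(23, 53, 27, 14) = 14
W (Quinn): min(-99, 5, -67) = -99
X (Quinn): min(-47, -49) = -49
Y (Quinn): min(-51, -95, 64) = -95
Z (Quinn): min(90, -96, -71) = -96
G (Gita): max(-99, -49, -95, -96) = -49
AA (Quinn): min(-4, -53, 77) = -53
AB (Quinn): min(-63, -86) = -86
AC (Quinn): min(34, -20, 97, -97) = -97
H (Gita): max(-53, -86, -97) = -53
B (Quinn): min(-49, -53) = -53
R0 (Gita): max(14, -53) = 14
At R0, Gita picks A (highest: 14).
At A, Quinn picks F (lowest: 14).
At F, Gita picks S (highest: 14).
At S, Quinn picks L23 (lowest: 14).
Terminal value 14.

R0 -> A -> F -> S -> L23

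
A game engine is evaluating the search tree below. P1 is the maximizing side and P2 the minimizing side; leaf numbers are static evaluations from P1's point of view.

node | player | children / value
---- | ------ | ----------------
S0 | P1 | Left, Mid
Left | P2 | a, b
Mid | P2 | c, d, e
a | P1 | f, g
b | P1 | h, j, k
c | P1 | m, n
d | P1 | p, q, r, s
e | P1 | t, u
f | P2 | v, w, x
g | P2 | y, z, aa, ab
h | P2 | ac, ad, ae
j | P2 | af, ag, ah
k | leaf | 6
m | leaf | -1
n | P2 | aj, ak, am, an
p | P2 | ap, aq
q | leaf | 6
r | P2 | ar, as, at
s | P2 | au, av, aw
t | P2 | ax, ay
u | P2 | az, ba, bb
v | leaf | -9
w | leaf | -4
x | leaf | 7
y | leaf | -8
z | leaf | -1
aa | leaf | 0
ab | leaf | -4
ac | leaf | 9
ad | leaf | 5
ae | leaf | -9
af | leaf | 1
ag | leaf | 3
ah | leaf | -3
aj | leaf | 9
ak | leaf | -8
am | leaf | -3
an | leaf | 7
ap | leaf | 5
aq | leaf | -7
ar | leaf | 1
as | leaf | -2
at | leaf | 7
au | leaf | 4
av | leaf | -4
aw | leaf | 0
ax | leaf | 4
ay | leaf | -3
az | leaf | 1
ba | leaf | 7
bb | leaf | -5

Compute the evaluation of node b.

h (P2): min(9, 5, -9) = -9
j (P2): min(1, 3, -3) = -3
b (P1): max(-9, -3, 6) = 6

6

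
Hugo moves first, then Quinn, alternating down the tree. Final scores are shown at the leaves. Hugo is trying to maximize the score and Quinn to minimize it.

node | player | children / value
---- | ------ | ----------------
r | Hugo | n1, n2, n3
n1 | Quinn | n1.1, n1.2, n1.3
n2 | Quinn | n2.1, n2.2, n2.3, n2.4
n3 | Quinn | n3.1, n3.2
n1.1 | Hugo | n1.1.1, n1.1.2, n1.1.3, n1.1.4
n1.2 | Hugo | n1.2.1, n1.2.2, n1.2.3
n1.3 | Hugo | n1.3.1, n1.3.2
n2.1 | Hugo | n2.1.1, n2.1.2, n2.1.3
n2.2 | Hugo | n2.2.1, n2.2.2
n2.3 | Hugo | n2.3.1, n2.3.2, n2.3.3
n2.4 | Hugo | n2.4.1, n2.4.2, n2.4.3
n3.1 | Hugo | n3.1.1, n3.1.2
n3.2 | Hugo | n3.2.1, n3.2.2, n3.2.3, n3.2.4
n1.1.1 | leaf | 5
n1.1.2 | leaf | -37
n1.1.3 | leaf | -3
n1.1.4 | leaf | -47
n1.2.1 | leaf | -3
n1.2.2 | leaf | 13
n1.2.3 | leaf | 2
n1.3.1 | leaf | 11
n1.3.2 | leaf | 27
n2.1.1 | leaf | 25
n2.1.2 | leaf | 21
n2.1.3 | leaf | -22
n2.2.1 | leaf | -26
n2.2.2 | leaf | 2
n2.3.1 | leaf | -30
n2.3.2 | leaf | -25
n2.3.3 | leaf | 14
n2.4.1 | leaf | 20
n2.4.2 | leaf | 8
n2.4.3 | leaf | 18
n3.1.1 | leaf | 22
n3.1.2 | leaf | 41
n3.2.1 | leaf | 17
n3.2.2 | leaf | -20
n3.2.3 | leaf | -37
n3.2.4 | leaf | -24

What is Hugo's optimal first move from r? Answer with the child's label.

n1.1 (Hugo): max(5, -37, -3, -47) = 5
n1.2 (Hugo): max(-3, 13, 2) = 13
n1.3 (Hugo): max(11, 27) = 27
n1 (Quinn): min(5, 13, 27) = 5
n2.1 (Hugo): max(25, 21, -22) = 25
n2.2 (Hugo): max(-26, 2) = 2
n2.3 (Hugo): max(-30, -25, 14) = 14
n2.4 (Hugo): max(20, 8, 18) = 20
n2 (Quinn): min(25, 2, 14, 20) = 2
n3.1 (Hugo): max(22, 41) = 41
n3.2 (Hugo): max(17, -20, -37, -24) = 17
n3 (Quinn): min(41, 17) = 17
r (Hugo): max(5, 2, 17) = 17
Hugo at r wants the highest of {n1=5, n2=2, n3=17}, so chooses n3.

n3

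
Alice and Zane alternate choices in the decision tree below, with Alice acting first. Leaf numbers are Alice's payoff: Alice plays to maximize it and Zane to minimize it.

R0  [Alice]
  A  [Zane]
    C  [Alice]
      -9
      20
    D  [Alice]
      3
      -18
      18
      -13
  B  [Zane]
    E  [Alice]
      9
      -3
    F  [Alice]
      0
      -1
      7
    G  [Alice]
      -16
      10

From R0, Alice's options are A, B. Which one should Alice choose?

A

C (Alice): max(-9, 20) = 20
D (Alice): max(3, -18, 18, -13) = 18
A (Zane): min(20, 18) = 18
E (Alice): max(9, -3) = 9
F (Alice): max(0, -1, 7) = 7
G (Alice): max(-16, 10) = 10
B (Zane): min(9, 7, 10) = 7
R0 (Alice): max(18, 7) = 18
Alice at R0 wants the highest of {A=18, B=7}, so chooses A.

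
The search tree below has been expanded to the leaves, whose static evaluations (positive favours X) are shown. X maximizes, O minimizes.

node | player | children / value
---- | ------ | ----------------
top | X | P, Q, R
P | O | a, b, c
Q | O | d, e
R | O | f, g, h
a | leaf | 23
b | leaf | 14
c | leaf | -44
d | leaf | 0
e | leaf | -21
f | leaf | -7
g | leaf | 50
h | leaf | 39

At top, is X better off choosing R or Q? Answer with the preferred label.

R

R (O): min(-7, 50, 39) = -7
Q (O): min(0, -21) = -21
X prefers the higher value; R=-7, Q=-21. R is better since -7 > -21.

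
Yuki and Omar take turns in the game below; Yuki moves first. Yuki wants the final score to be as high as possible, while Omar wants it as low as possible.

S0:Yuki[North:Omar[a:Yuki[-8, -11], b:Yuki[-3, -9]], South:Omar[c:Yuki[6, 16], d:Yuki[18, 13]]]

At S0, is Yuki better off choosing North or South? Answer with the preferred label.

a (Yuki): max(-8, -11) = -8
b (Yuki): max(-3, -9) = -3
North (Omar): min(-8, -3) = -8
c (Yuki): max(6, 16) = 16
d (Yuki): max(18, 13) = 18
South (Omar): min(16, 18) = 16
Yuki prefers the higher value; North=-8, South=16. South is better since 16 > -8.

South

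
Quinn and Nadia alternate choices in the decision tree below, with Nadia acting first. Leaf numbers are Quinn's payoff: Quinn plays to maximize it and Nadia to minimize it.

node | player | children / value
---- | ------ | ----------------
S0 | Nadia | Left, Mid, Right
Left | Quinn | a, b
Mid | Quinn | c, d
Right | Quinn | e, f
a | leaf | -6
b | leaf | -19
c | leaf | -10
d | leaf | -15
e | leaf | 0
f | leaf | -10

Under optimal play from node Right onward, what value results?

0

Right (Quinn): max(0, -10) = 0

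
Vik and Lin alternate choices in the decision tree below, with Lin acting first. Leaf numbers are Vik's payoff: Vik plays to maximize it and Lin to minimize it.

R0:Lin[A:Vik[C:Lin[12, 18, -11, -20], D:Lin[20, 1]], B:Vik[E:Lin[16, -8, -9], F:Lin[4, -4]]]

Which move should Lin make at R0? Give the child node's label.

B

C (Lin): min(12, 18, -11, -20) = -20
D (Lin): min(20, 1) = 1
A (Vik): max(-20, 1) = 1
E (Lin): min(16, -8, -9) = -9
F (Lin): min(4, -4) = -4
B (Vik): max(-9, -4) = -4
R0 (Lin): min(1, -4) = -4
Lin at R0 wants the lowest of {A=1, B=-4}, so chooses B.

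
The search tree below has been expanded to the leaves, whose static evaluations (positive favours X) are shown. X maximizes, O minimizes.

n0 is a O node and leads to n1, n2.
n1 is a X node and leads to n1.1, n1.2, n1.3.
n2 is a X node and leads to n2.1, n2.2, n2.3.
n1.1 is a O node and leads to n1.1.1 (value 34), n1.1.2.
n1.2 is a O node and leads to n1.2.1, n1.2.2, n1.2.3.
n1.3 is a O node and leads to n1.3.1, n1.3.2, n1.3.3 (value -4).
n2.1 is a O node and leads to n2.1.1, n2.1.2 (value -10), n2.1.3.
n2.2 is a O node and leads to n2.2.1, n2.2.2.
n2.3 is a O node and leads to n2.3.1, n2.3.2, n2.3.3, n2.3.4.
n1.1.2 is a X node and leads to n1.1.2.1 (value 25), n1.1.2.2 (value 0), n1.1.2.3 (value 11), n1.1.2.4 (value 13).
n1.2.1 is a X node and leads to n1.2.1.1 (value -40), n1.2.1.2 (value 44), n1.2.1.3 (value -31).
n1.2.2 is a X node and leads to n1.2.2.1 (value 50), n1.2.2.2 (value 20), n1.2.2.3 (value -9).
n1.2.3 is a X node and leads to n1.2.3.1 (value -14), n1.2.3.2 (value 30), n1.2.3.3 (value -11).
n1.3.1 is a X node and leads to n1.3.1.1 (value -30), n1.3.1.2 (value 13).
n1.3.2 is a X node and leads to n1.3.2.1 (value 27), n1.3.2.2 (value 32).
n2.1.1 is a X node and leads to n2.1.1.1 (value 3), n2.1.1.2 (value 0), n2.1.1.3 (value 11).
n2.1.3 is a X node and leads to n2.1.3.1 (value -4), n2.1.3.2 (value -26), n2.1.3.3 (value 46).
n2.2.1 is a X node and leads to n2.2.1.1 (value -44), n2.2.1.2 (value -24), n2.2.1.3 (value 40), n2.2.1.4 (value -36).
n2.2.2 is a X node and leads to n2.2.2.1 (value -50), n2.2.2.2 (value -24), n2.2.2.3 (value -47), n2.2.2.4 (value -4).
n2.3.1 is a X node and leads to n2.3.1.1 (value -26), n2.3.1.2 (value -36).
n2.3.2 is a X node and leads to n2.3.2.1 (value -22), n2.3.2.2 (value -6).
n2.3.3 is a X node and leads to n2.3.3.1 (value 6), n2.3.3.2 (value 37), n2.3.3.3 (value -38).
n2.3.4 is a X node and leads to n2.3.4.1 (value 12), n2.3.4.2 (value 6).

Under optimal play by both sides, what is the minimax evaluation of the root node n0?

n1.1.2 (X): max(25, 0, 11, 13) = 25
n1.1 (O): min(34, 25) = 25
n1.2.1 (X): max(-40, 44, -31) = 44
n1.2.2 (X): max(50, 20, -9) = 50
n1.2.3 (X): max(-14, 30, -11) = 30
n1.2 (O): min(44, 50, 30) = 30
n1.3.1 (X): max(-30, 13) = 13
n1.3.2 (X): max(27, 32) = 32
n1.3 (O): min(13, 32, -4) = -4
n1 (X): max(25, 30, -4) = 30
n2.1.1 (X): max(3, 0, 11) = 11
n2.1.3 (X): max(-4, -26, 46) = 46
n2.1 (O): min(11, -10, 46) = -10
n2.2.1 (X): max(-44, -24, 40, -36) = 40
n2.2.2 (X): max(-50, -24, -47, -4) = -4
n2.2 (O): min(40, -4) = -4
n2.3.1 (X): max(-26, -36) = -26
n2.3.2 (X): max(-22, -6) = -6
n2.3.3 (X): max(6, 37, -38) = 37
n2.3.4 (X): max(12, 6) = 12
n2.3 (O): min(-26, -6, 37, 12) = -26
n2 (X): max(-10, -4, -26) = -4
n0 (O): min(30, -4) = -4

-4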